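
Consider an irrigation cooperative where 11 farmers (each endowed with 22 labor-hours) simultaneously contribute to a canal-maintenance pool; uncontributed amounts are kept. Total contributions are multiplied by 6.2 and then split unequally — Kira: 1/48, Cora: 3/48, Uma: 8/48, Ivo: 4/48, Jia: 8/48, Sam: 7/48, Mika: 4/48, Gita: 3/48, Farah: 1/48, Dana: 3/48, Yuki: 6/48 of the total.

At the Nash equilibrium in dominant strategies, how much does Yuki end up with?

For player j, contributing a unit is worthwhile iff 6.2 × (j's share) ≥ 1, i.e. iff j's share is at least 0.1613.
Uma and Jia clear that bar, contributing 22 each; the remaining 9 contribute 0. Total contributed: 44.
Yuki keeps 22 and receives 6.2 × 44 × 6/48 = 34.10 from the canal-maintenance pool, for a payoff of 56.10.

56.10 labor-hours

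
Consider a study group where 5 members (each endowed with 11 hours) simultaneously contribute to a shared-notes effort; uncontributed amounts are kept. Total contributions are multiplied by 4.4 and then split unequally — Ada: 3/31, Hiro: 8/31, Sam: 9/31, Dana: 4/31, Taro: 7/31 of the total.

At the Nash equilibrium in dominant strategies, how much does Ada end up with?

20.37 hours

A player with share s gets back 4.4·s per unit contributed, so full contribution is dominant for anyone with s > 1/4.4 = 0.2273 and zero contribution is dominant for anyone below.
The shares above 0.2273 belong to Hiro and Sam, contributing 11 each; the remaining 3 contribute 0. Total contributed: 22.
Ada keeps 11 and receives 4.4 × 22 × 3/31 = 9.37 from the shared-notes effort, for a payoff of 20.37.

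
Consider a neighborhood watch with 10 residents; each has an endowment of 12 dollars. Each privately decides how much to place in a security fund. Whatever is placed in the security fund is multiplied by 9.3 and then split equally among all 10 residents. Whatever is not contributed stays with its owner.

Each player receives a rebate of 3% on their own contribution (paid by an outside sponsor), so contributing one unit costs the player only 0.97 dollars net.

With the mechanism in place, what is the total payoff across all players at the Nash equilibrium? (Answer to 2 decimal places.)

120.00 dollars

Even with the mechanism, each unit contributed returns only (9.3/10) / 0.97 = 0.9588 per unit of net cost, so contributing nothing is still dominant.
Everyone keeps their endowment and the group total is 10 × 12 = 120.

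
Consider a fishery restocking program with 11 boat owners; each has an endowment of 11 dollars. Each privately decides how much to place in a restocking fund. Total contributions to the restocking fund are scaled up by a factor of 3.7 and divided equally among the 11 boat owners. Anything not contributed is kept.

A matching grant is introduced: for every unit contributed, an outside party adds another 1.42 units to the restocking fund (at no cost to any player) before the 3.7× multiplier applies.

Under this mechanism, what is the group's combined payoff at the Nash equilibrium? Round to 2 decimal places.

The effective private return is 3.7 × 2.42 / 11 = 0.8140, which is still under 1, so the mechanism doesn't change anyone's dominant strategy: zero contribution.
Everyone keeps their endowment and the group total is 11 × 11 = 121.

121.00 dollars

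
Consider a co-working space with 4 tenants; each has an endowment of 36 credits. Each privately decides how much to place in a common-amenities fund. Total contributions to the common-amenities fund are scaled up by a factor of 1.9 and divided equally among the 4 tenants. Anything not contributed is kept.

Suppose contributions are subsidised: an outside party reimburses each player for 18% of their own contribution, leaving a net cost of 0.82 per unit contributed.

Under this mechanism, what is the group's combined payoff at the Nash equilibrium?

144.00 credits

The effective private return is (1.9/4) / 0.82 = 0.5793, which is still under 1, so the mechanism doesn't change anyone's dominant strategy: zero contribution.
Everyone keeps their endowment and the group total is 4 × 36 = 144.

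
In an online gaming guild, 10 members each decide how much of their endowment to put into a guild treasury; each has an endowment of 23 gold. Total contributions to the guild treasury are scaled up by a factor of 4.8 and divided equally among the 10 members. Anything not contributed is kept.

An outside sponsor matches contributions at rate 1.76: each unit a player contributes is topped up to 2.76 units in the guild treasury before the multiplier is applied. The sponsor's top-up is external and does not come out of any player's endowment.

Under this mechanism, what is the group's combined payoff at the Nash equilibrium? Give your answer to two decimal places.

Under the mechanism each unit contributed yields 4.8 × 2.76 / 10 = 1.3248 back to its contributor per unit of net cost, which exceeds 1, making full contribution the dominant choice for everyone.
So the Nash equilibrium is full contribution by all 10; the group earns 4.8 × 2.76 × 230 = 3047.04.

3047.04 gold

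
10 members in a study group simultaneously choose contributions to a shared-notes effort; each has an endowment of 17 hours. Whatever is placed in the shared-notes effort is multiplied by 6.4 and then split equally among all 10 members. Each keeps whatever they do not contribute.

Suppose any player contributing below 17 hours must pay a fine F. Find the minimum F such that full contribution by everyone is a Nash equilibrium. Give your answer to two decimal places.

Given the others contribute fully, the best deviation is to contribute 0 (any partial contribution still incurs the fine and gives up units whose private return 0.6400 is below 1).
Deviating from 17 to 0 saves 17 hours but forfeits the deviator's share of the drop in the shared-notes effort: 6.4/10 × 17 = 10.88.
So the deviation gain is 17 − 10.88 = 6.12, and the fine must be at least 6.12 hours to wipe it out.

6.12 hours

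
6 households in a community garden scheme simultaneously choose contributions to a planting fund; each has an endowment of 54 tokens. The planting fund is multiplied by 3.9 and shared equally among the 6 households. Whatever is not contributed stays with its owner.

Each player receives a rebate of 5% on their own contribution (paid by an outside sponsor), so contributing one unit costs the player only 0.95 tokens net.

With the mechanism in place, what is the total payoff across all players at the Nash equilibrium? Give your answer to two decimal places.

The effective private return is (3.9/6) / 0.95 = 0.6842, which is still under 1, so the mechanism doesn't change anyone's dominant strategy: zero contribution.
At the Nash equilibrium no one contributes; group total payoff = 6 × 54 = 324.

324.00 tokens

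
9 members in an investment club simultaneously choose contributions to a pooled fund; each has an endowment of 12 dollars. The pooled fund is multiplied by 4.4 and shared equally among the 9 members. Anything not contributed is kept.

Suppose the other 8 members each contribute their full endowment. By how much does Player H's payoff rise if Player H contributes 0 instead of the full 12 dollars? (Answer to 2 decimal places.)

6.13 dollars

Switching from a contribution of 12 to 0 lets Player H keep an extra 12 dollars, but lowers the pooled fund by 12, which costs Player H their own share of that drop: 4.4/9 × 12 = 5.87.
Net gain = 12 − 5.87 = 6.13. The private return per contributed unit (0.4889) is below 1, so free-riding is indeed the best response regardless of what the others do.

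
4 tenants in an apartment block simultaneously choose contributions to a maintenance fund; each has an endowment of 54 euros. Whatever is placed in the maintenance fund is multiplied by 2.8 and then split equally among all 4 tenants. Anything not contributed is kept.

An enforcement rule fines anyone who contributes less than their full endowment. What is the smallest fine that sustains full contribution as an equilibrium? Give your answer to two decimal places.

Given the others contribute fully, the best deviation is to contribute 0 (any partial contribution still incurs the fine and gives up units whose private return 0.7000 is below 1).
Deviating from 54 to 0 saves 54 euros but forfeits the deviator's share of the drop in the maintenance fund: 2.8/4 × 54 = 37.80.
So the deviation gain is 54 − 37.80 = 16.20, and the fine must be at least 16.20 euros to wipe it out.

16.20 euros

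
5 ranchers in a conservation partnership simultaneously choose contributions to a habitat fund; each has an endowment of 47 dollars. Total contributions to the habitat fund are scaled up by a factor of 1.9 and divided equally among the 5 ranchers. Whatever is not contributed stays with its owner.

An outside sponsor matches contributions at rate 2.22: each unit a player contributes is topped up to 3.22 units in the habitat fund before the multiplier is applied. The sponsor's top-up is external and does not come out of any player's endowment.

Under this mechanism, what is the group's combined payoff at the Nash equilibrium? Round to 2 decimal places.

Under the mechanism each unit contributed yields 1.9 × 3.22 / 5 = 1.2236 back to its contributor per unit of net cost, which exceeds 1, making full contribution the dominant choice for everyone.
So the Nash equilibrium is full contribution by all 5; the group earns 1.9 × 3.22 × 235 = 1437.73.

1437.73 dollars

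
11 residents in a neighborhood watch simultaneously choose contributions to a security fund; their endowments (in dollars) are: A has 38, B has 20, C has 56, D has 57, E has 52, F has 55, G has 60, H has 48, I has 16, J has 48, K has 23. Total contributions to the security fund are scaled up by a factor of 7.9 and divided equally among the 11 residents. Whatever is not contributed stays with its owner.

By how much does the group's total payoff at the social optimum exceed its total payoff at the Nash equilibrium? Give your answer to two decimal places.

3263.70 dollars

The private return per contributed unit is 7.9/11 = 0.7182 < 1 for every player regardless of endowment, so the Nash equilibrium is zero contribution and the group total is Σ E_j = 38 + 20 + 56 + 57 + 52 + 55 + 60 + 48 + 16 + 48 + 23 = 473.
Each contributed unit returns 7.900 to the group, so the social optimum is full contribution by everyone: group total = 7.900 × 473 = 3736.70.
Efficiency loss = (7.900 − 1) × 473 = 3263.70.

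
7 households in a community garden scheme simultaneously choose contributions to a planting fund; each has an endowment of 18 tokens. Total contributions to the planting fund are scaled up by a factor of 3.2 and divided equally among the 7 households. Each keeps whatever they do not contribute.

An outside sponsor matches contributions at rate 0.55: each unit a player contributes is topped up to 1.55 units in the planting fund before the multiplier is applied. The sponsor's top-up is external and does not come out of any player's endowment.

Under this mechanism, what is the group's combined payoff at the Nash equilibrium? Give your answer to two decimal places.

The effective private return is 3.2 × 1.55 / 7 = 0.7086, which is still under 1, so the mechanism doesn't change anyone's dominant strategy: zero contribution.
At the Nash equilibrium no one contributes; group total payoff = 7 × 18 = 126.

126.00 tokens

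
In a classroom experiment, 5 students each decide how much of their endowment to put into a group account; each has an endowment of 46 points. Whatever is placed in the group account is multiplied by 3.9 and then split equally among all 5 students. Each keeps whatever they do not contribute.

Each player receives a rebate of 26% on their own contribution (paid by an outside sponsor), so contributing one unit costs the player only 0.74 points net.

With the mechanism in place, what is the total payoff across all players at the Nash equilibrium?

956.80 points

With the mechanism, a contributed unit returns (3.9/5) / 0.74 = 1.0541 per unit of net cost to the contributor — now above 1 — so contributing fully is weakly dominant for every player.
So the Nash equilibrium is full contribution by all 5; the group earns 5 × (46 × 0.26 + 3.9 × 46) = 956.80.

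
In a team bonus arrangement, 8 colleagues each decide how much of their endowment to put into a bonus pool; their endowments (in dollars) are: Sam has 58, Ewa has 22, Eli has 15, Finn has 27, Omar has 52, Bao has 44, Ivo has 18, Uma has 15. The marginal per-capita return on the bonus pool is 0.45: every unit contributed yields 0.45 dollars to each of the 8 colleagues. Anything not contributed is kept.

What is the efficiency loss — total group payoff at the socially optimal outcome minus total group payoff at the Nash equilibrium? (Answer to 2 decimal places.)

652.60 dollars

The private return per contributed unit is 0.45 < 1 for everyone, so the Nash equilibrium is zero contribution and the group total is Σ E_j = 58 + 22 + 15 + 27 + 52 + 44 + 18 + 15 = 251.
Each contributed unit returns 3.600 to the group, so the social optimum is full contribution by everyone: group total = 3.600 × 251 = 903.60.
Efficiency loss = (3.600 − 1) × 251 = 652.60.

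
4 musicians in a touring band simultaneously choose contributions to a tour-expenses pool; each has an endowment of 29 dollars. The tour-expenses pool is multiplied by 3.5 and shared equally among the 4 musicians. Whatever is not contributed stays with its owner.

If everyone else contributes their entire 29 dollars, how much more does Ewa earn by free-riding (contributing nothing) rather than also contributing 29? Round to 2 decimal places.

Switching from a contribution of 29 to 0 lets Ewa keep an extra 29 dollars, but lowers the tour-expenses pool by 29, which costs Ewa their own share of that drop: 3.5/4 × 29 = 25.37.
Net gain = 29 − 25.37 = 3.63. The private return per contributed unit (0.8750) is below 1, so free-riding is indeed the best response regardless of what the others do.

3.63 dollars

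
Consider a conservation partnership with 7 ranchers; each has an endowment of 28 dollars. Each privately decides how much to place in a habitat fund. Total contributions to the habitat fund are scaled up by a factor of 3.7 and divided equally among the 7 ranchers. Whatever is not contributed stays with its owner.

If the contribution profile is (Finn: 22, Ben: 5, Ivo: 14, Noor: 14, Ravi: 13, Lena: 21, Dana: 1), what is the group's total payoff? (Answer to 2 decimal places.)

Total contributed: 22 + 5 + 14 + 14 + 13 + 21 + 1 = 90; total kept: 7 × 28 − 90 = 106.
The habitat fund pays out 3.7 × 90 = 333.00 in aggregate.
Group total = 106 + 333.00 = 439.00.

439.00 dollars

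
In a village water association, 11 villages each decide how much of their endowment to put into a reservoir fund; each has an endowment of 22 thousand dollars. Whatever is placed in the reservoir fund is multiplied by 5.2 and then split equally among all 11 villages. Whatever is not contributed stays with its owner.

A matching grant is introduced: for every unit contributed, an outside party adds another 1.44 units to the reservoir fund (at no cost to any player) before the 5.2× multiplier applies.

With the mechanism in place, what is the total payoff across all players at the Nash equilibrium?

3070.50 thousand dollars

Under the mechanism each unit contributed yields 5.2 × 2.44 / 11 = 1.1535 back to its contributor per unit of net cost, which exceeds 1, making full contribution the dominant choice for everyone.
At the Nash equilibrium everyone contributes 22. Group total payoff = 5.2 × 2.44 × 242 = 3070.50.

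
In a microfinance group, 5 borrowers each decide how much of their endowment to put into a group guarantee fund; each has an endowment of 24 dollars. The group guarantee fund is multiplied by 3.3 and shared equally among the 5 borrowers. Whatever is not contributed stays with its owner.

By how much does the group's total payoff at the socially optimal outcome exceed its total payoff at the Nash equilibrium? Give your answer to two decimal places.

276.00 dollars

Each contributed unit returns 3.3/5 = 0.6600 to its contributor — below 1 — so contributing 0 is dominant for every player. At the Nash equilibrium everyone keeps their 24, and the group total is 5 × 24 = 120.
Each contributed unit returns 3.300 to the group as a whole (0.6600 to each of 5 players), which exceeds 1, so the social optimum is full contribution: group total = 3.300 × 120 = 396.00.
Efficiency loss = 396.00 − 120 = 276.00.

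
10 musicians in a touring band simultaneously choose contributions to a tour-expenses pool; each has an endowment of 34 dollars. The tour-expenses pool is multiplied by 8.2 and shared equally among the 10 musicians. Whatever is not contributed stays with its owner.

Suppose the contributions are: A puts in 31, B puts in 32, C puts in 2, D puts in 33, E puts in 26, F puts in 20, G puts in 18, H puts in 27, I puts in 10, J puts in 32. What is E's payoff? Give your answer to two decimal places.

Total contributed: 31 + 32 + 2 + 33 + 26 + 20 + 18 + 27 + 10 + 32 = 231.
Each receives 8.2 × 231 / 10 = 189.42 from the tour-expenses pool.
E keeps 34 − 26 = 8, so E's payoff is 8 + 189.42 = 197.42.

197.42 dollars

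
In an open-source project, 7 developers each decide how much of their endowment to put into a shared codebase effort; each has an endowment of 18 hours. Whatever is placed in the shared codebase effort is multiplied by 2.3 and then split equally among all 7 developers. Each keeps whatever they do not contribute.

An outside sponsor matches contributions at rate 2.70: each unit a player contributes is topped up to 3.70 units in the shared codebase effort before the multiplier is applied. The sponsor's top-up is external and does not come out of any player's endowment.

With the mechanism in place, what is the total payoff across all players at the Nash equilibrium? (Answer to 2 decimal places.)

1072.26 hours

With the mechanism, a contributed unit returns 2.3 × 3.70 / 7 = 1.2157 per unit of net cost to the contributor — now above 1 — so contributing fully is weakly dominant for every player.
At the Nash equilibrium everyone contributes 18. Group total payoff = 2.3 × 3.70 × 126 = 1072.26.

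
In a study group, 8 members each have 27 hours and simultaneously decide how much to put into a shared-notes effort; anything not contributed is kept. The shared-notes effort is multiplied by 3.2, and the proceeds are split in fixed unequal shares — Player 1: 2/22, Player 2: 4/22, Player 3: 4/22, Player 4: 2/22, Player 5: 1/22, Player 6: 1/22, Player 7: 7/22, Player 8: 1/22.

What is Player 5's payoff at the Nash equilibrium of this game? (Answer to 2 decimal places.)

30.93 hours

Player j's private return per contributed unit is 3.2 × (j's share). Contributing is weakly dominant for j when that share is at least 1/3.2 = 0.3125, and contributing 0 is dominant otherwise.
The only share above 0.3125 is Player 7's 7/22, contributing 27; the remaining 7 contribute 0. Total contributed: 27.
Player 5 keeps 27 and receives 3.2 × 27 × 1/22 = 3.93 from the shared-notes effort, for a payoff of 30.93.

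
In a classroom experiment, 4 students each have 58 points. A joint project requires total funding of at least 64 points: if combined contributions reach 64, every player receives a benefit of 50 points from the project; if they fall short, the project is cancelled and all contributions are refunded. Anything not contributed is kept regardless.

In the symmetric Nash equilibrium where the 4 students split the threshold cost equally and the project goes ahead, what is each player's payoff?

Equal share of the threshold: 64/4 = 16.
At this profile no one gains by cutting their contribution: any cut drops the total below 64, the project is cancelled, contributions are refunded, and the deviator ends with 58, which is less than 58 − 16 + 50 = 92. Contributing more than 16 just wastes the excess. So contributing exactly 16 is a best response.
Each player's payoff: 58 − 16 + 50 = 92.

92 points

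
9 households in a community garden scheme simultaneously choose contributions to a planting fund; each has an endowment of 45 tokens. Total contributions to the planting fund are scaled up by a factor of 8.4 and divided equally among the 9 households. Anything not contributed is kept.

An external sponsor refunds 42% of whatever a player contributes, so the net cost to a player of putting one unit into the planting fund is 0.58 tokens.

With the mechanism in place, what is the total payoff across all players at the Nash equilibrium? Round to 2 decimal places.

3572.10 tokens

Under the mechanism each unit contributed yields (8.4/9) / 0.58 = 1.6092 back to its contributor per unit of net cost, which exceeds 1, making full contribution the dominant choice for everyone.
So the Nash equilibrium is full contribution by all 9; the group earns 9 × (45 × 0.42 + 8.4 × 45) = 3572.10.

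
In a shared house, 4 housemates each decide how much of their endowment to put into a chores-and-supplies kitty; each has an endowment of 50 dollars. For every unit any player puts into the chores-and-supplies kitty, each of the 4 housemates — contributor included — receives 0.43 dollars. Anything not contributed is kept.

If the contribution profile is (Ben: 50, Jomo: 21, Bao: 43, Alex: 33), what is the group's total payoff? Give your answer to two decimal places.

Total contributed: 50 + 21 + 43 + 33 = 147; total kept: 4 × 50 − 147 = 53.
The chores-and-supplies kitty pays out 0.43 × 4 × 147 = 252.84 in aggregate.
Group total = 53 + 252.84 = 305.84.

305.84 dollars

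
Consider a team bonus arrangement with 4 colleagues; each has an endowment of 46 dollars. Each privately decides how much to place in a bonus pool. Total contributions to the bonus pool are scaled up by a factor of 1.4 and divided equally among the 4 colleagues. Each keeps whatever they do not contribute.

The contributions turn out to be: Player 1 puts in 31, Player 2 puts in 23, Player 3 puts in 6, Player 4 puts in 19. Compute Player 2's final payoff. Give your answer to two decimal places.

Total contributed: 31 + 23 + 6 + 19 = 79.
Each receives 1.4 × 79 / 4 = 27.65 from the bonus pool.
Player 2 keeps 46 − 23 = 23, so Player 2's payoff is 23 + 27.65 = 50.65.

50.65 dollars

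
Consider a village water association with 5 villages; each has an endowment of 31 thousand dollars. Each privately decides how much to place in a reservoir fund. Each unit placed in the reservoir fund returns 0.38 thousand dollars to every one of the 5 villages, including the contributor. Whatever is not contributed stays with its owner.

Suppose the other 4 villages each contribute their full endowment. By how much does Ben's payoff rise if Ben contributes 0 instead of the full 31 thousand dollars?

19.22 thousand dollars

Switching from a contribution of 31 to 0 lets Ben keep an extra 31 thousand dollars, but lowers the reservoir fund by 31, which costs Ben their own share of that drop: 0.38 × 31 = 11.78.
Net gain = 31 − 11.78 = 19.22. The private return per contributed unit (0.38) is below 1, so free-riding is indeed the best response regardless of what the others do.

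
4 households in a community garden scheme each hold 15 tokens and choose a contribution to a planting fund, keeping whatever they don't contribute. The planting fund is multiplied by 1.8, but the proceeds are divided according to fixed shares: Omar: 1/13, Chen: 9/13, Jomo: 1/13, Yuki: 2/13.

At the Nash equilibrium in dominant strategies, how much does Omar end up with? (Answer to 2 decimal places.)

17.08 tokens

Each unit j contributes comes back to j as 1.8 × (j's share), so j prefers to contribute only if that share exceeds 1/1.8 = 0.5556; otherwise keeping the unit dominates.
Chen alone (share 9/13) is above the threshold, contributing 15; the remaining 3 contribute 0. Total contributed: 15.
Omar keeps 15 and receives 1.8 × 15 × 1/13 = 2.08 from the planting fund, for a payoff of 17.08.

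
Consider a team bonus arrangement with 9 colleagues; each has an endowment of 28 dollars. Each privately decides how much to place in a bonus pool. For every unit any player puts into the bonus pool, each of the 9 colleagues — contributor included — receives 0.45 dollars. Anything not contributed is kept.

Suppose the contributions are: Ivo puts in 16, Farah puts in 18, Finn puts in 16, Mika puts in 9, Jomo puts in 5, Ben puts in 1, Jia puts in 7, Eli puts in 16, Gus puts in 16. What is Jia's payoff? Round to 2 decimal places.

Total contributed: 16 + 18 + 16 + 9 + 5 + 1 + 7 + 16 + 16 = 104.
Each receives 0.45 × 104 = 46.80 from the bonus pool.
Jia keeps 28 − 7 = 21, so Jia's payoff is 21 + 46.80 = 67.80.

67.80 dollars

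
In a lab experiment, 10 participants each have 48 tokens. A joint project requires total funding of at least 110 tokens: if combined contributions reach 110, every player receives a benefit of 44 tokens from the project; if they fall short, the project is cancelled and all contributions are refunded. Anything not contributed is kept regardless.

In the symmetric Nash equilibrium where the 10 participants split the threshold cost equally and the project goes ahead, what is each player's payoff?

Equal share of the threshold: 110/10 = 11.
At this profile no one gains by cutting their contribution: any cut drops the total below 110, the project is cancelled, contributions are refunded, and the deviator ends with 48, which is less than 48 − 11 + 44 = 81. Contributing more than 11 just wastes the excess. So contributing exactly 11 is a best response.
Each player's payoff: 48 − 11 + 44 = 81.

81 tokens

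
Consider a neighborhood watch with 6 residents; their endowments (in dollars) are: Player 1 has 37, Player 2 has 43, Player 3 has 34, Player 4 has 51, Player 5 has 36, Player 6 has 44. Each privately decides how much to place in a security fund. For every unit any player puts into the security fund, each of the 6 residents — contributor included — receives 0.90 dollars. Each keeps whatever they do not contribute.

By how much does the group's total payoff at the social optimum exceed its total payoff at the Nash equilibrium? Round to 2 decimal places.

1078.00 dollars

The private return per contributed unit is 0.90 < 1 for everyone, so the Nash equilibrium is zero contribution and the group total is Σ E_j = 37 + 43 + 34 + 51 + 36 + 44 = 245.
Each contributed unit returns 5.400 to the group, so the social optimum is full contribution by everyone: group total = 5.400 × 245 = 1323.00.
Efficiency loss = (5.400 − 1) × 245 = 1078.00.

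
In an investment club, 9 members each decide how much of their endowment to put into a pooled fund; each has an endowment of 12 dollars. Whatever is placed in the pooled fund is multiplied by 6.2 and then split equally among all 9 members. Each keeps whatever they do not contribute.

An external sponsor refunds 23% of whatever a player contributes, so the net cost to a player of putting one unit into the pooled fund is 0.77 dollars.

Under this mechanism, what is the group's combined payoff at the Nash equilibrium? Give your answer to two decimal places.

The effective private return is (6.2/9) / 0.77 = 0.8947, which is still under 1, so the mechanism doesn't change anyone's dominant strategy: zero contribution.
Everyone keeps their endowment and the group total is 9 × 12 = 108.

108.00 dollars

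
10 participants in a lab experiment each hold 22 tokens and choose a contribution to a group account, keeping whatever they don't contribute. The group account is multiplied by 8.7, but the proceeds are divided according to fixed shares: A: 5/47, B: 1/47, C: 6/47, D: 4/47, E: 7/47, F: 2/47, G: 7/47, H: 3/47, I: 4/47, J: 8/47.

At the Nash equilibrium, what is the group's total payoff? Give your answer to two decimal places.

A player with share s gets back 8.7·s per unit contributed, so full contribution is dominant for anyone with s > 1/8.7 = 0.1149 and zero contribution is dominant for anyone below.
C, E, G and J are above the threshold, contributing 22 each; the remaining 6 contribute 0. Total contributed: 88.
The group account pays out 8.7 × 88 = 765.60 in total (split across the unequal shares, but the aggregate is all that matters for the group sum).
The 6 free-riders keep 22 each, adding 132. Group total = 132 + 765.60 = 897.60.

897.60 tokens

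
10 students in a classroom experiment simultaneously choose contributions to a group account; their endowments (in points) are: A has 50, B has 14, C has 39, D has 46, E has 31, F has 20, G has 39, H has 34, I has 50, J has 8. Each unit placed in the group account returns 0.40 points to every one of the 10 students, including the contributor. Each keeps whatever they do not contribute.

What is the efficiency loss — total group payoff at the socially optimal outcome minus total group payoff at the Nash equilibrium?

993.00 points

The private return per contributed unit is 0.40 < 1 for everyone, so the Nash equilibrium is zero contribution and the group total is Σ E_j = 50 + 14 + 39 + 46 + 31 + 20 + 39 + 34 + 50 + 8 = 331.
Each contributed unit returns 4.000 to the group, so the social optimum is full contribution by everyone: group total = 4.000 × 331 = 1324.00.
Efficiency loss = (4.000 − 1) × 331 = 993.00.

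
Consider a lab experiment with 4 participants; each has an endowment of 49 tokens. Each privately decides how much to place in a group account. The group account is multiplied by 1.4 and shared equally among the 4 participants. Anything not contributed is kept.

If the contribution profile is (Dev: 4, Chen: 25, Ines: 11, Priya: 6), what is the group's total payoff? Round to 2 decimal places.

214.40 tokens

Total contributed: 4 + 25 + 11 + 6 = 46; total kept: 4 × 49 − 46 = 150.
The group account pays out 1.4 × 46 = 64.40 in aggregate.
Group total = 150 + 64.40 = 214.40.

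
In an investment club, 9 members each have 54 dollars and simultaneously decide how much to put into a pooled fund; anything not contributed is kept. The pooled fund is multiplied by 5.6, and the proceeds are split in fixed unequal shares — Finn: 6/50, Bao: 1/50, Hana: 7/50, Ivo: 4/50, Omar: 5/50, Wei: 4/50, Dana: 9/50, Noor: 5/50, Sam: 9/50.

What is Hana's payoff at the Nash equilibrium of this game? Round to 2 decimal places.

138.67 dollars

Player j's private return per contributed unit is 5.6 × (j's share). Contributing is weakly dominant for j when that share is at least 1/5.6 = 0.1786, and contributing 0 is dominant otherwise.
The shares above 0.1786 belong to Dana and Sam, contributing 54 each; the remaining 7 contribute 0. Total contributed: 108.
Hana keeps 54 and receives 5.6 × 108 × 7/50 = 84.67 from the pooled fund, for a payoff of 138.67.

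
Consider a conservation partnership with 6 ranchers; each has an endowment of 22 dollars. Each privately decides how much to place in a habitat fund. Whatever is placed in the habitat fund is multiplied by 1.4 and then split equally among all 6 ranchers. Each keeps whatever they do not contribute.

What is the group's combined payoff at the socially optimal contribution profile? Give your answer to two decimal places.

Each contributed unit returns 1.400 to the group as a whole (0.2333 to each of 6 players), which exceeds 1, so the social optimum is full contribution: group total = 1.400 × 132 = 184.80.

184.80 dollars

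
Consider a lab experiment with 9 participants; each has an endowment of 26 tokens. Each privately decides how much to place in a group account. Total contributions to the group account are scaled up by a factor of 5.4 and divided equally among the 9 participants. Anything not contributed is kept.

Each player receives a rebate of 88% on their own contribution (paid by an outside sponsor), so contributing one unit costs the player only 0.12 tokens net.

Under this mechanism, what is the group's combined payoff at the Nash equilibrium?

1469.52 tokens

The effective private return per unit is now (5.4/9) / 0.12 = 5.0000 > 1, so every player's dominant strategy flips to full contribution.
At the Nash equilibrium everyone contributes 26. Group total payoff = 9 × (26 × 0.88 + 5.4 × 26) = 1469.52.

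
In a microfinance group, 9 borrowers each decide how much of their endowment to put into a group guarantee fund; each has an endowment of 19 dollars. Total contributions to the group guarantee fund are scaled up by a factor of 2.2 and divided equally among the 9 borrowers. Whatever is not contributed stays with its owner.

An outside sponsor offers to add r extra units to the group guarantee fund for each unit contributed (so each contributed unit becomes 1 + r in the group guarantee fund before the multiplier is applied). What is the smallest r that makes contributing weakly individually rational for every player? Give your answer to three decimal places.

3.091

With matching at rate r, one contributed unit becomes (1 + r) in the group guarantee fund and returns 2.2 × (1 + r) / 9 to the contributor.
Setting this equal to 1: 1 + r = 9/2.2 = 4.0909.
So the minimum matching rate is r = 4.0909 − 1 = 3.091.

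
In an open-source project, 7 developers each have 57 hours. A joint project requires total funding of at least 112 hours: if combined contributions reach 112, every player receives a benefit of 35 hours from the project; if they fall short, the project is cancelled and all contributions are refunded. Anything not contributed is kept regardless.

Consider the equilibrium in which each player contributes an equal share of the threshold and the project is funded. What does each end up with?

Equal share of the threshold: 112/7 = 16.
At this profile no one gains by cutting their contribution: any cut drops the total below 112, the project is cancelled, contributions are refunded, and the deviator ends with 57, which is less than 57 − 16 + 35 = 76. Contributing more than 16 just wastes the excess. So contributing exactly 16 is a best response.
Each player's payoff: 57 − 16 + 35 = 76.

76 hours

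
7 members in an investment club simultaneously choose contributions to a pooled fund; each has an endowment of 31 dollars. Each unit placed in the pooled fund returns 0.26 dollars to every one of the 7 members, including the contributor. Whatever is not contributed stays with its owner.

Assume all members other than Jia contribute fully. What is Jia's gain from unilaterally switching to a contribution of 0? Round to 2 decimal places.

22.94 dollars

Switching from a contribution of 31 to 0 lets Jia keep an extra 31 dollars, but lowers the pooled fund by 31, which costs Jia their own share of that drop: 0.26 × 31 = 8.06.
Net gain = 31 − 8.06 = 22.94. The private return per contributed unit (0.26) is below 1, so free-riding is indeed the best response regardless of what the others do.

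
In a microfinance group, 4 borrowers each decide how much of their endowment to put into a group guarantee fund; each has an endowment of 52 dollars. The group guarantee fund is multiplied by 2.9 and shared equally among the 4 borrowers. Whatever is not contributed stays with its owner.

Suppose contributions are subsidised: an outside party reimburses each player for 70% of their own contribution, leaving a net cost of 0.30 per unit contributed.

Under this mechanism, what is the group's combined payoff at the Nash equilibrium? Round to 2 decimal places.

748.80 dollars

With the mechanism, a contributed unit returns (2.9/4) / 0.30 = 2.4167 per unit of net cost to the contributor — now above 1 — so contributing fully is weakly dominant for every player.
So the Nash equilibrium is full contribution by all 4; the group earns 4 × (52 × 0.70 + 2.9 × 52) = 748.80.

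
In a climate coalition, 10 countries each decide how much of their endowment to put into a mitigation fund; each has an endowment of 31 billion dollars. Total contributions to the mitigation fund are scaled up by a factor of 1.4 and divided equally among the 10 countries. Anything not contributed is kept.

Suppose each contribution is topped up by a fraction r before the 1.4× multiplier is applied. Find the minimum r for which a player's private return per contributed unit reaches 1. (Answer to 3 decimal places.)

With matching at rate r, one contributed unit becomes (1 + r) in the mitigation fund and returns 1.4 × (1 + r) / 10 to the contributor.
Setting this equal to 1: 1 + r = 10/1.4 = 7.1429.
So the minimum matching rate is r = 7.1429 − 1 = 6.143.

6.143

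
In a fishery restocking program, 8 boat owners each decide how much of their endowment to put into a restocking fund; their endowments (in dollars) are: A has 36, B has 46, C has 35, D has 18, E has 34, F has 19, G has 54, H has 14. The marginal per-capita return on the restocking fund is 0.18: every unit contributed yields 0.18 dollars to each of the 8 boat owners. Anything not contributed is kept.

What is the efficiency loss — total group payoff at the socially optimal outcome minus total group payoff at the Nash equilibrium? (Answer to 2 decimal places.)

The private return per contributed unit is 0.18 < 1 for everyone, so the Nash equilibrium is zero contribution and the group total is Σ E_j = 36 + 46 + 35 + 18 + 34 + 19 + 54 + 14 = 256.
Each contributed unit returns 1.440 to the group, so the social optimum is full contribution by everyone: group total = 1.440 × 256 = 368.64.
Efficiency loss = (1.440 − 1) × 256 = 112.64.

112.64 dollars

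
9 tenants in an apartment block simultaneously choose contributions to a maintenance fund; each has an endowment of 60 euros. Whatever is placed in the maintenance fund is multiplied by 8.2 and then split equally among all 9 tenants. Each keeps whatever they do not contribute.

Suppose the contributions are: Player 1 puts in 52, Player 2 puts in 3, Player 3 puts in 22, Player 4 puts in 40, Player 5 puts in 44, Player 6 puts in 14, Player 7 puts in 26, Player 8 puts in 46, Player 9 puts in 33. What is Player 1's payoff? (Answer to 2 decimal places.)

Total contributed: 52 + 3 + 22 + 40 + 44 + 14 + 26 + 46 + 33 = 280.
Each receives 8.2 × 280 / 9 = 255.11 from the maintenance fund.
Player 1 keeps 60 − 52 = 8, so Player 1's payoff is 8 + 255.11 = 263.11.

263.11 euros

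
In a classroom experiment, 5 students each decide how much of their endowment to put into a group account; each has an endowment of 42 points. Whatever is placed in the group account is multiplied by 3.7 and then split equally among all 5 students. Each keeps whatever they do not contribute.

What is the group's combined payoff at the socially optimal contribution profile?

Each contributed unit returns 3.700 to the group as a whole (0.7400 to each of 5 players), which exceeds 1, so the social optimum is full contribution: group total = 3.700 × 210 = 777.00.

777.00 points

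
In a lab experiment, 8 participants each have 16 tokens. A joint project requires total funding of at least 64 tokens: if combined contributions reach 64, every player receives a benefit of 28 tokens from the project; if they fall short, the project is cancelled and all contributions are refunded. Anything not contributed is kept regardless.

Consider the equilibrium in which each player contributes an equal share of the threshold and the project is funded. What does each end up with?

36 tokens

Equal share of the threshold: 64/8 = 8.
At this profile no one gains by cutting their contribution: any cut drops the total below 64, the project is cancelled, contributions are refunded, and the deviator ends with 16, which is less than 16 − 8 + 28 = 36. Contributing more than 8 just wastes the excess. So contributing exactly 8 is a best response.
Each player's payoff: 16 − 8 + 28 = 36.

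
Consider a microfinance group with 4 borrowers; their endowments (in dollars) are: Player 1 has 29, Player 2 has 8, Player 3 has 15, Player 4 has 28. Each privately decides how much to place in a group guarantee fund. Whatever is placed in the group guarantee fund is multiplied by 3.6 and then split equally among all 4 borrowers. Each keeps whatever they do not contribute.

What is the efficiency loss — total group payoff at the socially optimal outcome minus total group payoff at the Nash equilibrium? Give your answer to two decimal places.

208.00 dollars

The private return per contributed unit is 3.6/4 = 0.9000 < 1 for every player regardless of endowment, so the Nash equilibrium is zero contribution and the group total is Σ E_j = 29 + 8 + 15 + 28 = 80.
Each contributed unit returns 3.600 to the group, so the social optimum is full contribution by everyone: group total = 3.600 × 80 = 288.00.
Efficiency loss = (3.600 − 1) × 80 = 208.00.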